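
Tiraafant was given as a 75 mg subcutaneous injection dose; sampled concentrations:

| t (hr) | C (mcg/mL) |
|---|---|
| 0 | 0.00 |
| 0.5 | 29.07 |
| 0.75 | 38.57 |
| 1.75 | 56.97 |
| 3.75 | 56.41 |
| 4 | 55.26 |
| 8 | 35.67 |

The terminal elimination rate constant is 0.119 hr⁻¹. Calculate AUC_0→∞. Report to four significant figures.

Trapezoidal AUC_0→8:
  [0→0.5]: (0.00+29.07)/2 × 0.5 = 7.2675
  [0.5→0.75]: (29.07+38.57)/2 × 0.25 = 8.455
  [0.75→1.75]: (38.57+56.97)/2 × 1 = 47.77
  [1.75→3.75]: (56.97+56.41)/2 × 2 = 113.38
  [3.75→4]: (56.41+55.26)/2 × 0.25 = 13.95875
  [4→8]: (55.26+35.67)/2 × 4 = 181.86
  Sum = 372.69125 mcg/mL·hr
Extrapolated tail: C_last / k_e = 35.67 / 0.119 = 299.748
AUC_0→∞ = 372.69125 + 299.748 = 672.43925 mcg/mL·hr

AUC = 672.4 mcg/mL·hr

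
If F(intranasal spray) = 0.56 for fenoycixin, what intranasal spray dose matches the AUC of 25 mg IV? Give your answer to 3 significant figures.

For equal systemic exposure: F × D_ev = D_iv
D_ev = D_iv / F = 25 / 0.56 = 44.6429 mg

D_intranasal = 44.6 mg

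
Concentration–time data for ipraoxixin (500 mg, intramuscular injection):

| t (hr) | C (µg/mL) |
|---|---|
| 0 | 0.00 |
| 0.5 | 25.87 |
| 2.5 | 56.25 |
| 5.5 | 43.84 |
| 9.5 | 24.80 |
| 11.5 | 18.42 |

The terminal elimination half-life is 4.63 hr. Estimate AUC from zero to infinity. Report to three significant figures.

AUC = 542 µg/mL·hr

Trapezoidal AUC_0→11.5:
  [0→0.5]: (0.00+25.87)/2 × 0.5 = 6.4675
  [0.5→2.5]: (25.87+56.25)/2 × 2 = 82.12
  [2.5→5.5]: (56.25+43.84)/2 × 3 = 150.135
  [5.5→9.5]: (43.84+24.80)/2 × 4 = 137.28
  [9.5→11.5]: (24.80+18.42)/2 × 2 = 43.22
  Sum = 419.2225 µg/mL·hr
k_e = ln2 / t½ = 0.693147 / 4.63 = 0.1497 hr^-1
Extrapolated tail: C_last / k_e = 18.42 / 0.1497 = 123.046
AUC_0→∞ = 419.2225 + 123.046 = 542.2685 µg/mL·hr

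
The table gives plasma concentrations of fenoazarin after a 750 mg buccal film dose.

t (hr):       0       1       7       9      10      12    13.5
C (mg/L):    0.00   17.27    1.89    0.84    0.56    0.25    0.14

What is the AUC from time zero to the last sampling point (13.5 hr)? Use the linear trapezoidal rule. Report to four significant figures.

AUC = 70.65 mg/L·hr

Trapezoidal AUC_0→13.5:
  [0→1]: (0.00+17.27)/2 × 1 = 8.635
  [1→7]: (17.27+1.89)/2 × 6 = 57.48
  [7→9]: (1.89+0.84)/2 × 2 = 2.73
  [9→10]: (0.84+0.56)/2 × 1 = 0.7
  [10→12]: (0.56+0.25)/2 × 2 = 0.81
  [12→13.5]: (0.25+0.14)/2 × 1.5 = 0.2925
  Sum = 70.6475 mg/L·hr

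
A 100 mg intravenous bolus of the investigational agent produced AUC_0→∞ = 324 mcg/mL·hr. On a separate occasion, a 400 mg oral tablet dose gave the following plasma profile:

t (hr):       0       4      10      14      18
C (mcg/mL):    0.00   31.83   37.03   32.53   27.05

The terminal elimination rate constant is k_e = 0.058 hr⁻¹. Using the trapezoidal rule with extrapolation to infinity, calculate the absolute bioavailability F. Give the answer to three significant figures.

Trapezoidal AUC_0→18 (oral tablet):
  [0→4]: (0.00+31.83)/2 × 4 = 63.66
  [4→10]: (31.83+37.03)/2 × 6 = 206.58
  [10→14]: (37.03+32.53)/2 × 4 = 139.12
  [14→18]: (32.53+27.05)/2 × 4 = 119.16
  Sum = 528.52 mcg/mL·hr
Tail: C_last/k_e = 27.05/0.058 = 466.379
AUC_0→∞ (oral tablet) = 528.52 + 466.379 = 994.899 mcg/mL·hr
F = (AUC_ev/D_ev)/(AUC_iv/D_iv) = (994.899/400)/(324/100) = 2.4872475/3.24 = 0.7677

F = 0.768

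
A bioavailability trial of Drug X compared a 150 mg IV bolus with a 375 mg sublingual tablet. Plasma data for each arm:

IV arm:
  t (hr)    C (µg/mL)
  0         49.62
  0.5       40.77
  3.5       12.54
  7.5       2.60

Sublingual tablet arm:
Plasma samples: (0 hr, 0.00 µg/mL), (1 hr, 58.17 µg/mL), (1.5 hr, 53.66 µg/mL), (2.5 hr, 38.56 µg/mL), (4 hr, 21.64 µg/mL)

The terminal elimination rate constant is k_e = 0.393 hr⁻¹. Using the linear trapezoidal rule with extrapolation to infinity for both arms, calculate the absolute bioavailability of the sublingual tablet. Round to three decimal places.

Trapezoidal AUC_0→7.5 (IV):
  [0→0.5]: (49.62+40.77)/2 × 0.5 = 22.5975
  [0.5→3.5]: (40.77+12.54)/2 × 3 = 79.965
  [3.5→7.5]: (12.54+2.60)/2 × 4 = 30.28
  Sum = 132.8425 µg/mL·hr
IV tail: 2.60/0.393 = 6.616; AUC_iv,0→∞ = 132.8425 + 6.616 = 139.4585 µg/mL·hr
Trapezoidal AUC_0→4 (sublingual tablet):
  [0→1]: (0.00+58.17)/2 × 1 = 29.085
  [1→1.5]: (58.17+53.66)/2 × 0.5 = 27.9575
  [1.5→2.5]: (53.66+38.56)/2 × 1 = 46.11
  [2.5→4]: (38.56+21.64)/2 × 1.5 = 45.15
  Sum = 148.3025 µg/mL·hr
sublingual tablet tail: 21.64/0.393 = 55.064; AUC_ev,0→∞ = 148.3025 + 55.064 = 203.3665 µg/mL·hr
F = (AUC_ev/D_ev)/(AUC_iv/D_iv) = (203.3665/375)/(139.4585/150) = 0.542311/0.929723 = 0.5833

F = 0.583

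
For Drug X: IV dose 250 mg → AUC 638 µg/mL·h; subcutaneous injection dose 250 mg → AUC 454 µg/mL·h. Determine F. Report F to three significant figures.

F = (AUC_ev / D_ev) / (AUC_iv / D_iv)
  = (454/250) / (638/250)
  = 1.816 / 2.552 = 0.7116

F = 0.712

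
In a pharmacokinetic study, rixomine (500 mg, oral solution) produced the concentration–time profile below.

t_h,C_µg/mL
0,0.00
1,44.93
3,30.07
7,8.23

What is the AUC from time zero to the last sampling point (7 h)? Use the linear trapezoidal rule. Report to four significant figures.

Trapezoidal AUC_0→7:
  [0→1]: (0.00+44.93)/2 × 1 = 22.465
  [1→3]: (44.93+30.07)/2 × 2 = 75.0
  [3→7]: (30.07+8.23)/2 × 4 = 76.6
  Sum = 174.065 µg/mL·h

AUC = 174.1 µg/mL·h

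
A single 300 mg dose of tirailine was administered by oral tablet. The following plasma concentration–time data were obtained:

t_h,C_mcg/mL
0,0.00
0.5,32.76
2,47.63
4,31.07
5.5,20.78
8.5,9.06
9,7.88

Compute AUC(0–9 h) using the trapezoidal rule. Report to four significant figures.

AUC = 235.1 mcg/mL·h

Trapezoidal AUC_0→9:
  [0→0.5]: (0.00+32.76)/2 × 0.5 = 8.19
  [0.5→2]: (32.76+47.63)/2 × 1.5 = 60.2925
  [2→4]: (47.63+31.07)/2 × 2 = 78.7
  [4→5.5]: (31.07+20.78)/2 × 1.5 = 38.8875
  [5.5→8.5]: (20.78+9.06)/2 × 3 = 44.76
  [8.5→9]: (9.06+7.88)/2 × 0.5 = 4.235
  Sum = 235.065 mcg/mL·h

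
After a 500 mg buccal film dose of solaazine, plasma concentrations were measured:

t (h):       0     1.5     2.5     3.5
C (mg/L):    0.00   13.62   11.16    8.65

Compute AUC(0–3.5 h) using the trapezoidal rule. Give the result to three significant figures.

AUC = 32.5 mg/L·h

Trapezoidal AUC_0→3.5:
  [0→1.5]: (0.00+13.62)/2 × 1.5 = 10.215
  [1.5→2.5]: (13.62+11.16)/2 × 1 = 12.39
  [2.5→3.5]: (11.16+8.65)/2 × 1 = 9.905
  Sum = 32.51 mg/L·h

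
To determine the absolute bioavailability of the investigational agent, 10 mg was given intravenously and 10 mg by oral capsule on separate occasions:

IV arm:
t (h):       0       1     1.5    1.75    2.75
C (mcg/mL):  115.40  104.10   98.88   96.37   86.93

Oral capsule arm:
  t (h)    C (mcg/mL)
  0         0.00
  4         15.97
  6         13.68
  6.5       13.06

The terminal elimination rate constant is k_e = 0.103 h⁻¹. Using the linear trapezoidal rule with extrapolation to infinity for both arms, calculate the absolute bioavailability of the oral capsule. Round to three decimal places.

F = 0.174

Trapezoidal AUC_0→2.75 (IV):
  [0→1]: (115.40+104.10)/2 × 1 = 109.75
  [1→1.5]: (104.10+98.88)/2 × 0.5 = 50.745
  [1.5→1.75]: (98.88+96.37)/2 × 0.25 = 24.40625
  [1.75→2.75]: (96.37+86.93)/2 × 1 = 91.65
  Sum = 276.55125 mcg/mL·h
IV tail: 86.93/0.103 = 843.981; AUC_iv,0→∞ = 276.55125 + 843.981 = 1120.53225 mcg/mL·h
Trapezoidal AUC_0→6.5 (oral capsule):
  [0→4]: (0.00+15.97)/2 × 4 = 31.94
  [4→6]: (15.97+13.68)/2 × 2 = 29.65
  [6→6.5]: (13.68+13.06)/2 × 0.5 = 6.685
  Sum = 68.275 mcg/mL·h
oral capsule tail: 13.06/0.103 = 126.796; AUC_ev,0→∞ = 68.275 + 126.796 = 195.071 mcg/mL·h
F = (AUC_ev/D_ev)/(AUC_iv/D_iv) = (195.071/10)/(1120.53225/10) = 19.5071/112.053 = 0.1741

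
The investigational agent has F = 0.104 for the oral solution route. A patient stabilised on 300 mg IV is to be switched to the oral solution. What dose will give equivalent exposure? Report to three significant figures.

D_oral = 2880 mg

For equal systemic exposure: F × D_ev = D_iv
D_ev = D_iv / F = 300 / 0.104 = 2884.62 mg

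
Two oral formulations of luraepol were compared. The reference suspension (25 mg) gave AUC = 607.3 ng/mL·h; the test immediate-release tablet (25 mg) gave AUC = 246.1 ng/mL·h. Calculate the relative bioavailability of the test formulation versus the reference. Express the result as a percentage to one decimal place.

F_rel = 40.5%

F_rel = (AUC_test/D_test) / (AUC_ref/D_ref)
      = (246.1/25) / (607.3/25)
      = 9.844 / 24.292 = 0.4052 = 40.52%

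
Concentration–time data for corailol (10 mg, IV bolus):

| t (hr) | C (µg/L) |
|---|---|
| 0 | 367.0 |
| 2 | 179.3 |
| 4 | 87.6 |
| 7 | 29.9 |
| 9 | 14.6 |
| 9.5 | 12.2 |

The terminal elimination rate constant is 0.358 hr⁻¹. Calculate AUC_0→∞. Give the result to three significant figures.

Trapezoidal AUC_0→9.5:
  [0→2]: (367.0+179.3)/2 × 2 = 546.3
  [2→4]: (179.3+87.6)/2 × 2 = 266.9
  [4→7]: (87.6+29.9)/2 × 3 = 176.25
  [7→9]: (29.9+14.6)/2 × 2 = 44.5
  [9→9.5]: (14.6+12.2)/2 × 0.5 = 6.7
  Sum = 1040.65 µg/L·hr
Extrapolated tail: C_last / k_e = 12.2 / 0.358 = 34.078
AUC_0→∞ = 1040.65 + 34.078 = 1074.728 µg/L·hr

AUC = 1070 µg/L·hr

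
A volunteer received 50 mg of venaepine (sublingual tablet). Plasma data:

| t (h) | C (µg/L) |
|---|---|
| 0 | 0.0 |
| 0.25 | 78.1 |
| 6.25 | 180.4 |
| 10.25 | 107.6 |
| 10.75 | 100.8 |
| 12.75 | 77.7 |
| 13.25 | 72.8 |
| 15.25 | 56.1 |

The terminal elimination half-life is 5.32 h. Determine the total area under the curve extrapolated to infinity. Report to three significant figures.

Trapezoidal AUC_0→15.25:
  [0→0.25]: (0.0+78.1)/2 × 0.25 = 9.7625
  [0.25→6.25]: (78.1+180.4)/2 × 6 = 775.5
  [6.25→10.25]: (180.4+107.6)/2 × 4 = 576.0
  [10.25→10.75]: (107.6+100.8)/2 × 0.5 = 52.1
  [10.75→12.75]: (100.8+77.7)/2 × 2 = 178.5
  [12.75→13.25]: (77.7+72.8)/2 × 0.5 = 37.625
  [13.25→15.25]: (72.8+56.1)/2 × 2 = 128.9
  Sum = 1758.3875 µg/L·h
k_e = ln2 / t½ = 0.693147 / 5.32 = 0.1303 h^-1
Extrapolated tail: C_last / k_e = 56.1 / 0.1303 = 430.545
AUC_0→∞ = 1758.3875 + 430.545 = 2188.9325 µg/L·h

AUC = 2190 µg/L·h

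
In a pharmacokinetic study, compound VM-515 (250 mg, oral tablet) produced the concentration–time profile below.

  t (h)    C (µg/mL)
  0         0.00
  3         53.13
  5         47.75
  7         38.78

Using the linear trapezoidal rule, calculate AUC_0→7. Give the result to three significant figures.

Trapezoidal AUC_0→7:
  [0→3]: (0.00+53.13)/2 × 3 = 79.695
  [3→5]: (53.13+47.75)/2 × 2 = 100.88
  [5→7]: (47.75+38.78)/2 × 2 = 86.53
  Sum = 267.105 µg/mL·h

AUC = 267 µg/mL·h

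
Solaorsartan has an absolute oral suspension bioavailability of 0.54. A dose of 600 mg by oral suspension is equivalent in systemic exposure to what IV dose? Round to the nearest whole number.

Systemic exposure from an extravascular dose = F × D_ev, so the equivalent IV dose is F × D_ev.
D_iv = F × D_ev = 0.54 × 600 = 324 mg

D_iv = 324 mg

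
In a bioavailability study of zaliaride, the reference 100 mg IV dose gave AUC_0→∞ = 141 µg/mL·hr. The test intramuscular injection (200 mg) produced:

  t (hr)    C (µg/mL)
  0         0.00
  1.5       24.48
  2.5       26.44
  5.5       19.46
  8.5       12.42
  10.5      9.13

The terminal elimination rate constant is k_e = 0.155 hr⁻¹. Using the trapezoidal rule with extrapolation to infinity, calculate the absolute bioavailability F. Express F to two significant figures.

F = 0.85

Trapezoidal AUC_0→10.5 (intramuscular injection):
  [0→1.5]: (0.00+24.48)/2 × 1.5 = 18.36
  [1.5→2.5]: (24.48+26.44)/2 × 1 = 25.46
  [2.5→5.5]: (26.44+19.46)/2 × 3 = 68.85
  [5.5→8.5]: (19.46+12.42)/2 × 3 = 47.82
  [8.5→10.5]: (12.42+9.13)/2 × 2 = 21.55
  Sum = 182.04 µg/mL·hr
Tail: C_last/k_e = 9.13/0.155 = 58.903
AUC_0→∞ (intramuscular injection) = 182.04 + 58.903 = 240.943 µg/mL·hr
F = (AUC_ev/D_ev)/(AUC_iv/D_iv) = (240.943/200)/(141/100) = 1.204715/1.41 = 0.8544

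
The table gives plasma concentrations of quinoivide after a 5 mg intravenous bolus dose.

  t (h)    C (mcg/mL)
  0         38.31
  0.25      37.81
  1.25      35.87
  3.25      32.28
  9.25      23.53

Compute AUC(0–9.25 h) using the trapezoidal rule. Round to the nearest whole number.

AUC = 282 mcg/mL·h

Trapezoidal AUC_0→9.25:
  [0→0.25]: (38.31+37.81)/2 × 0.25 = 9.515
  [0.25→1.25]: (37.81+35.87)/2 × 1 = 36.84
  [1.25→3.25]: (35.87+32.28)/2 × 2 = 68.15
  [3.25→9.25]: (32.28+23.53)/2 × 6 = 167.43
  Sum = 281.935 mcg/mL·h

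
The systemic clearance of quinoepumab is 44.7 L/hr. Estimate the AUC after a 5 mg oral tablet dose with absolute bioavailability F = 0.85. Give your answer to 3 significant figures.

AUC = 0.0951 mg/L·hr

AUC_0→∞ = F × Dose / CL
        = 0.85 × 5 / 44.7 = 0.0950783 mg/L·hr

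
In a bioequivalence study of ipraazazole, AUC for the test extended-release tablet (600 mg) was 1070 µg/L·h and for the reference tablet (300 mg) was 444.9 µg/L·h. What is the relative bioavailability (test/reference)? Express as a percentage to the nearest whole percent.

F_rel = 120%

F_rel = (AUC_test/D_test) / (AUC_ref/D_ref)
      = (1070/600) / (444.9/300)
      = 1.78333 / 1.483 = 1.2025 = 120.25%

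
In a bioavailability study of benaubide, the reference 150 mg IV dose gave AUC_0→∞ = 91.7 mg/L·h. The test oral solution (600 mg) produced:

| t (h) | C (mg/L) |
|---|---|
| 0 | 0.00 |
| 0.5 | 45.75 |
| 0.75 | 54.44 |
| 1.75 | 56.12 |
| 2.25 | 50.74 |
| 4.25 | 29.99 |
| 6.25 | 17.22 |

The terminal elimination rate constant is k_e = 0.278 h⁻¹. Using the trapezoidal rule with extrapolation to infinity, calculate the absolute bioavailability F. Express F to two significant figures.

F = 0.81

Trapezoidal AUC_0→6.25 (oral solution):
  [0→0.5]: (0.00+45.75)/2 × 0.5 = 11.4375
  [0.5→0.75]: (45.75+54.44)/2 × 0.25 = 12.52375
  [0.75→1.75]: (54.44+56.12)/2 × 1 = 55.28
  [1.75→2.25]: (56.12+50.74)/2 × 0.5 = 26.715
  [2.25→4.25]: (50.74+29.99)/2 × 2 = 80.73
  [4.25→6.25]: (29.99+17.22)/2 × 2 = 47.21
  Sum = 233.89625 mg/L·h
Tail: C_last/k_e = 17.22/0.278 = 61.942
AUC_0→∞ (oral solution) = 233.89625 + 61.942 = 295.83825 mg/L·h
F = (AUC_ev/D_ev)/(AUC_iv/D_iv) = (295.83825/600)/(91.7/150) = 0.49306375/0.611333 = 0.8065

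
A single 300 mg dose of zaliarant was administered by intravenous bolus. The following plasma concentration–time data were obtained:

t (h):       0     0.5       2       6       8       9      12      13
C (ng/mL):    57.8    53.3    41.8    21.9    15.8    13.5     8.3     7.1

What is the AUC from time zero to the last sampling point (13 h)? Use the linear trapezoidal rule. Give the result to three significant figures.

Trapezoidal AUC_0→13:
  [0→0.5]: (57.8+53.3)/2 × 0.5 = 27.775
  [0.5→2]: (53.3+41.8)/2 × 1.5 = 71.325
  [2→6]: (41.8+21.9)/2 × 4 = 127.4
  [6→8]: (21.9+15.8)/2 × 2 = 37.7
  [8→9]: (15.8+13.5)/2 × 1 = 14.65
  [9→12]: (13.5+8.3)/2 × 3 = 32.7
  [12→13]: (8.3+7.1)/2 × 1 = 7.7
  Sum = 319.25 ng/mL·h

AUC = 319 ng/mL·h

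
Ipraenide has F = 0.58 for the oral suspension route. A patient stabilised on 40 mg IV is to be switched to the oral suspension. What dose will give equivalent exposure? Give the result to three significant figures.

D_oral = 69.0 mg

For equal systemic exposure: F × D_ev = D_iv
D_ev = D_iv / F = 40 / 0.58 = 68.9655 mg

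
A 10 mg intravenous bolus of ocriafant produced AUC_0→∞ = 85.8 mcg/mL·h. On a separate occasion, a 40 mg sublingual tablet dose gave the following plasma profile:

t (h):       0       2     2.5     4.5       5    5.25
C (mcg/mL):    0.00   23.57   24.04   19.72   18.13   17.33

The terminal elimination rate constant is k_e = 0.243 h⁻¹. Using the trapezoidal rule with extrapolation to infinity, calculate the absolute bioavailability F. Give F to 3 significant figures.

Trapezoidal AUC_0→5.25 (sublingual tablet):
  [0→2]: (0.00+23.57)/2 × 2 = 23.57
  [2→2.5]: (23.57+24.04)/2 × 0.5 = 11.9025
  [2.5→4.5]: (24.04+19.72)/2 × 2 = 43.76
  [4.5→5]: (19.72+18.13)/2 × 0.5 = 9.4625
  [5→5.25]: (18.13+17.33)/2 × 0.25 = 4.4325
  Sum = 93.1275 mcg/mL·h
Tail: C_last/k_e = 17.33/0.243 = 71.317
AUC_0→∞ (sublingual tablet) = 93.1275 + 71.317 = 164.4445 mcg/mL·h
F = (AUC_ev/D_ev)/(AUC_iv/D_iv) = (164.4445/40)/(85.8/10) = 4.1111125/8.58 = 0.4792

F = 0.479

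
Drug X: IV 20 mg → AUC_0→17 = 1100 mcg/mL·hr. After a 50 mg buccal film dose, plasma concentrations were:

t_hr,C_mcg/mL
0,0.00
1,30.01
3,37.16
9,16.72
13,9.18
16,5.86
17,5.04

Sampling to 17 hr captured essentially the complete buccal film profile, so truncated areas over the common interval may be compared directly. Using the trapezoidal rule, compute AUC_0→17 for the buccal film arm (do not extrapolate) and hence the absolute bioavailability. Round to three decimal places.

F = 0.118

Trapezoidal AUC_0→17 (buccal film):
  [0→1]: (0.00+30.01)/2 × 1 = 15.005
  [1→3]: (30.01+37.16)/2 × 2 = 67.17
  [3→9]: (37.16+16.72)/2 × 6 = 161.64
  [9→13]: (16.72+9.18)/2 × 4 = 51.8
  [13→16]: (9.18+5.86)/2 × 3 = 22.56
  [16→17]: (5.86+5.04)/2 × 1 = 5.45
  Sum = 323.625 mcg/mL·hr
F = (AUC_ev/D_ev)/(AUC_iv/D_iv) = (323.625/50)/(1100/20) = 6.4725/55 = 0.1177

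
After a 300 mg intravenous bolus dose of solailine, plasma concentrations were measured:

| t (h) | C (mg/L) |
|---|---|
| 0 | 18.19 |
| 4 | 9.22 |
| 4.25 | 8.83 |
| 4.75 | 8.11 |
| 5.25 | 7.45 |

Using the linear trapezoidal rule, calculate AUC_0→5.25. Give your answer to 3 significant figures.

AUC = 65.2 mg/L·h

Trapezoidal AUC_0→5.25:
  [0→4]: (18.19+9.22)/2 × 4 = 54.82
  [4→4.25]: (9.22+8.83)/2 × 0.25 = 2.25625
  [4.25→4.75]: (8.83+8.11)/2 × 0.5 = 4.235
  [4.75→5.25]: (8.11+7.45)/2 × 0.5 = 3.89
  Sum = 65.20125 mg/L·h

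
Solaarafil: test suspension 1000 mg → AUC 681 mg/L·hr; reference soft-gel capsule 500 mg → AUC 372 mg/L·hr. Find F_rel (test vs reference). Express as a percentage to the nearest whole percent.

F_rel = 92%

F_rel = (AUC_test/D_test) / (AUC_ref/D_ref)
      = (681/1000) / (372/500)
      = 0.681 / 0.744 = 0.9153 = 91.53%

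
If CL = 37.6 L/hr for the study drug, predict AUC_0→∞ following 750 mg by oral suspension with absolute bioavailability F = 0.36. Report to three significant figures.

AUC_0→∞ = F × Dose / CL
        = 0.36 × 750 / 37.6 = 7.18085 mg/L·hr

AUC = 7.18 mg/L·hr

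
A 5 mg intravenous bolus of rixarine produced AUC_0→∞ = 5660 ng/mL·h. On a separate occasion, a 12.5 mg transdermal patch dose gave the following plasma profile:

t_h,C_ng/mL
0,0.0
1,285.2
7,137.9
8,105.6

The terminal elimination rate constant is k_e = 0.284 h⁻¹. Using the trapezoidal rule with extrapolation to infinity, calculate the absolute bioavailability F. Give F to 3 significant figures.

F = 0.135

Trapezoidal AUC_0→8 (transdermal patch):
  [0→1]: (0.0+285.2)/2 × 1 = 142.6
  [1→7]: (285.2+137.9)/2 × 6 = 1269.3
  [7→8]: (137.9+105.6)/2 × 1 = 121.75
  Sum = 1533.65 ng/mL·h
Tail: C_last/k_e = 105.6/0.284 = 371.831
AUC_0→∞ (transdermal patch) = 1533.65 + 371.831 = 1905.481 ng/mL·h
F = (AUC_ev/D_ev)/(AUC_iv/D_iv) = (1905.481/12.5)/(5660/5) = 152.43848/1132 = 0.1347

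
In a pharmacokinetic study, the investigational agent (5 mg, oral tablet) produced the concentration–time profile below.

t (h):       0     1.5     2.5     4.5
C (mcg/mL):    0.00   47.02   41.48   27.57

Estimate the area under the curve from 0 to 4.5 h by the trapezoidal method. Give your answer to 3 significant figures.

AUC = 149 mcg/mL·h

Trapezoidal AUC_0→4.5:
  [0→1.5]: (0.00+47.02)/2 × 1.5 = 35.265
  [1.5→2.5]: (47.02+41.48)/2 × 1 = 44.25
  [2.5→4.5]: (41.48+27.57)/2 × 2 = 69.05
  Sum = 148.565 mcg/mL·h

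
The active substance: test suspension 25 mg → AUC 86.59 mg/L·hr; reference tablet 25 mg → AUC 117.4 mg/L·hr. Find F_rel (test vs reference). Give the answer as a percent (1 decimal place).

F_rel = (AUC_test/D_test) / (AUC_ref/D_ref)
      = (86.59/25) / (117.4/25)
      = 3.4636 / 4.696 = 0.7376 = 73.76%

F_rel = 73.8%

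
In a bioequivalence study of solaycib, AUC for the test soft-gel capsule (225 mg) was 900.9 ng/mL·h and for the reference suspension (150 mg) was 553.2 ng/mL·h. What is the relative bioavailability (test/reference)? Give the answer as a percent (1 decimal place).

F_rel = 108.6%

F_rel = (AUC_test/D_test) / (AUC_ref/D_ref)
      = (900.9/225) / (553.2/150)
      = 4.004 / 3.688 = 1.0857 = 108.57%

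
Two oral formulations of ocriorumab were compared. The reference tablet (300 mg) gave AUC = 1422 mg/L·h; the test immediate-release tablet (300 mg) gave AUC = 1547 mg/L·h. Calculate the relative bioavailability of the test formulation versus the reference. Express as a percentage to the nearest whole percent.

F_rel = 109%

F_rel = (AUC_test/D_test) / (AUC_ref/D_ref)
      = (1547/300) / (1422/300)
      = 5.15667 / 4.74 = 1.0879 = 108.79%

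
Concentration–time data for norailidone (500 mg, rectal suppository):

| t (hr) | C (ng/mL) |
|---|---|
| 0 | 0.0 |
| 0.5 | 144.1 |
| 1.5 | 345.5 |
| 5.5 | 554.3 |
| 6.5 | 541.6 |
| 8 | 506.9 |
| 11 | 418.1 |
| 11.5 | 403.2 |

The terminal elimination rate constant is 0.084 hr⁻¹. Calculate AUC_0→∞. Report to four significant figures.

AUC = 9808 ng/mL·hr

Trapezoidal AUC_0→11.5:
  [0→0.5]: (0.0+144.1)/2 × 0.5 = 36.025
  [0.5→1.5]: (144.1+345.5)/2 × 1 = 244.8
  [1.5→5.5]: (345.5+554.3)/2 × 4 = 1799.6
  [5.5→6.5]: (554.3+541.6)/2 × 1 = 547.95
  [6.5→8]: (541.6+506.9)/2 × 1.5 = 786.375
  [8→11]: (506.9+418.1)/2 × 3 = 1387.5
  [11→11.5]: (418.1+403.2)/2 × 0.5 = 205.325
  Sum = 5007.575 ng/mL·hr
Extrapolated tail: C_last / k_e = 403.2 / 0.084 = 4800.000
AUC_0→∞ = 5007.575 + 4800.000 = 9807.575 ng/mL·hr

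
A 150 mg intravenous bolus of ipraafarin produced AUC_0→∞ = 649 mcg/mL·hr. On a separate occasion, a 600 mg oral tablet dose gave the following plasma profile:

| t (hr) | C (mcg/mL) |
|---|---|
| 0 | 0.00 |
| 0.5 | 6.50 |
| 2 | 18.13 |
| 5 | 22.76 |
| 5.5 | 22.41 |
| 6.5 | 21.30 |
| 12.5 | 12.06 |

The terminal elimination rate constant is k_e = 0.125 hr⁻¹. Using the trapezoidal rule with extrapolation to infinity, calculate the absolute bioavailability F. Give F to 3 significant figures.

Trapezoidal AUC_0→12.5 (oral tablet):
  [0→0.5]: (0.00+6.50)/2 × 0.5 = 1.625
  [0.5→2]: (6.50+18.13)/2 × 1.5 = 18.4725
  [2→5]: (18.13+22.76)/2 × 3 = 61.335
  [5→5.5]: (22.76+22.41)/2 × 0.5 = 11.2925
  [5.5→6.5]: (22.41+21.30)/2 × 1 = 21.855
  [6.5→12.5]: (21.30+12.06)/2 × 6 = 100.08
  Sum = 214.66 mcg/mL·hr
Tail: C_last/k_e = 12.06/0.125 = 96.480
AUC_0→∞ (oral tablet) = 214.66 + 96.480 = 311.14 mcg/mL·hr
F = (AUC_ev/D_ev)/(AUC_iv/D_iv) = (311.14/600)/(649/150) = 0.518567/4.32667 = 0.1199

F = 0.120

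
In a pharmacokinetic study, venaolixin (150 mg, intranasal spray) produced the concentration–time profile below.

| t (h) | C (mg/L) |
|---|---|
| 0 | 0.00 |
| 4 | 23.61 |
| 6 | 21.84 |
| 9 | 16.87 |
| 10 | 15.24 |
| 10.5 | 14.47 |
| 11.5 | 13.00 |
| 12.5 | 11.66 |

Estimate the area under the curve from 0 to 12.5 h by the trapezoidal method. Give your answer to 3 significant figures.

AUC = 200 mg/L·h

Trapezoidal AUC_0→12.5:
  [0→4]: (0.00+23.61)/2 × 4 = 47.22
  [4→6]: (23.61+21.84)/2 × 2 = 45.45
  [6→9]: (21.84+16.87)/2 × 3 = 58.065
  [9→10]: (16.87+15.24)/2 × 1 = 16.055
  [10→10.5]: (15.24+14.47)/2 × 0.5 = 7.4275
  [10.5→11.5]: (14.47+13.00)/2 × 1 = 13.735
  [11.5→12.5]: (13.00+11.66)/2 × 1 = 12.33
  Sum = 200.2825 mg/L·h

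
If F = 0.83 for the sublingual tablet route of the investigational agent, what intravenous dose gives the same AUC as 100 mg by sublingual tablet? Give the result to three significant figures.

D_iv = 83.0 mg

Systemic exposure from an extravascular dose = F × D_ev, so the equivalent IV dose is F × D_ev.
D_iv = F × D_ev = 0.83 × 100 = 83 mg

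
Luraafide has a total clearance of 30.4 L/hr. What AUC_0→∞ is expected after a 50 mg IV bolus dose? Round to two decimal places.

AUC_0→∞ = Dose_iv / CL
        = 50 / 30.4 = 1.64474 mg/L·hr

AUC = 1.64 mg/L·hr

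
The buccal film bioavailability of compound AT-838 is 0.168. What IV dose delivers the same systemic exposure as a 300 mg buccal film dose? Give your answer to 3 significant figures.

D_iv = 50.4 mg

Systemic exposure from an extravascular dose = F × D_ev, so the equivalent IV dose is F × D_ev.
D_iv = F × D_ev = 0.168 × 300 = 50.4 mg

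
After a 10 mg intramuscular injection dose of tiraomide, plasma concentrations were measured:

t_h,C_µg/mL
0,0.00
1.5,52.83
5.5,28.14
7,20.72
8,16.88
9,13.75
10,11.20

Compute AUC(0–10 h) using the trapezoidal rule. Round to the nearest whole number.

AUC = 285 µg/mL·h

Trapezoidal AUC_0→10:
  [0→1.5]: (0.00+52.83)/2 × 1.5 = 39.6225
  [1.5→5.5]: (52.83+28.14)/2 × 4 = 161.94
  [5.5→7]: (28.14+20.72)/2 × 1.5 = 36.645
  [7→8]: (20.72+16.88)/2 × 1 = 18.8
  [8→9]: (16.88+13.75)/2 × 1 = 15.315
  [9→10]: (13.75+11.20)/2 × 1 = 12.475
  Sum = 284.7975 µg/mL·h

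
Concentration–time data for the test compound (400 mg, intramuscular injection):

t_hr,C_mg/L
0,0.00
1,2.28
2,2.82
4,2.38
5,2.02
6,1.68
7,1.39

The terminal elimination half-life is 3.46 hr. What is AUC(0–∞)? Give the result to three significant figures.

Trapezoidal AUC_0→7:
  [0→1]: (0.00+2.28)/2 × 1 = 1.14
  [1→2]: (2.28+2.82)/2 × 1 = 2.55
  [2→4]: (2.82+2.38)/2 × 2 = 5.2
  [4→5]: (2.38+2.02)/2 × 1 = 2.2
  [5→6]: (2.02+1.68)/2 × 1 = 1.85
  [6→7]: (1.68+1.39)/2 × 1 = 1.535
  Sum = 14.475 mg/L·hr
k_e = ln2 / t½ = 0.693147 / 3.46 = 0.2003 hr^-1
Extrapolated tail: C_last / k_e = 1.39 / 0.2003 = 6.940
AUC_0→∞ = 14.475 + 6.940 = 21.415 mg/L·hr

AUC = 21.4 mg/L·hr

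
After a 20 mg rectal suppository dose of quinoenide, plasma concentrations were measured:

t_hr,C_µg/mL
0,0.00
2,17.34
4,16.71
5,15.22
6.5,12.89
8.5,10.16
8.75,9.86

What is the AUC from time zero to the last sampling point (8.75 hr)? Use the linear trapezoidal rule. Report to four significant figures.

AUC = 114.0 µg/mL·hr

Trapezoidal AUC_0→8.75:
  [0→2]: (0.00+17.34)/2 × 2 = 17.34
  [2→4]: (17.34+16.71)/2 × 2 = 34.05
  [4→5]: (16.71+15.22)/2 × 1 = 15.965
  [5→6.5]: (15.22+12.89)/2 × 1.5 = 21.0825
  [6.5→8.5]: (12.89+10.16)/2 × 2 = 23.05
  [8.5→8.75]: (10.16+9.86)/2 × 0.25 = 2.5025
  Sum = 113.99 µg/mL·hr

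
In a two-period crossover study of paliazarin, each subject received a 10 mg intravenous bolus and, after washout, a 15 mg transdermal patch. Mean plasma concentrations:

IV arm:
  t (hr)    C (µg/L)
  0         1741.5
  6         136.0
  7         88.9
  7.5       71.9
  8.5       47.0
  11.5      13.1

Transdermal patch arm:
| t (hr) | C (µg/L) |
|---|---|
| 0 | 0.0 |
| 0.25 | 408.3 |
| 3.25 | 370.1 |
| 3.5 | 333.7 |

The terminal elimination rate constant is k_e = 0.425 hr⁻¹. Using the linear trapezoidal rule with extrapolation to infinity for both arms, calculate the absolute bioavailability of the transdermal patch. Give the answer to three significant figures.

Trapezoidal AUC_0→11.5 (IV):
  [0→6]: (1741.5+136.0)/2 × 6 = 5632.5
  [6→7]: (136.0+88.9)/2 × 1 = 112.45
  [7→7.5]: (88.9+71.9)/2 × 0.5 = 40.2
  [7.5→8.5]: (71.9+47.0)/2 × 1 = 59.45
  [8.5→11.5]: (47.0+13.1)/2 × 3 = 90.15
  Sum = 5934.75 µg/L·hr
IV tail: 13.1/0.425 = 30.824; AUC_iv,0→∞ = 5934.75 + 30.824 = 5965.574 µg/L·hr
Trapezoidal AUC_0→3.5 (transdermal patch):
  [0→0.25]: (0.0+408.3)/2 × 0.25 = 51.0375
  [0.25→3.25]: (408.3+370.1)/2 × 3 = 1167.6
  [3.25→3.5]: (370.1+333.7)/2 × 0.25 = 87.975
  Sum = 1306.6125 µg/L·hr
transdermal patch tail: 333.7/0.425 = 785.176; AUC_ev,0→∞ = 1306.6125 + 785.176 = 2091.7885 µg/L·hr
F = (AUC_ev/D_ev)/(AUC_iv/D_iv) = (2091.7885/15)/(5965.574/10) = 139.453/596.5574 = 0.2338

F = 0.234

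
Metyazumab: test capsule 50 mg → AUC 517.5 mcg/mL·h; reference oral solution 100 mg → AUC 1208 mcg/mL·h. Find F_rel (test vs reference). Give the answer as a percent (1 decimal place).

F_rel = 85.7%

F_rel = (AUC_test/D_test) / (AUC_ref/D_ref)
      = (517.5/50) / (1208/100)
      = 10.35 / 12.08 = 0.8568 = 85.68%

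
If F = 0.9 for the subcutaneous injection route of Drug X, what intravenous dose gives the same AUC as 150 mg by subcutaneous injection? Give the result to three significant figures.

Systemic exposure from an extravascular dose = F × D_ev, so the equivalent IV dose is F × D_ev.
D_iv = F × D_ev = 0.9 × 150 = 135 mg

D_iv = 135 mg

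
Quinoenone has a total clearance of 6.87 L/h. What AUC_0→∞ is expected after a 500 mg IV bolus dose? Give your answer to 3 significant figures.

AUC = 72.8 mg/L·h

AUC_0→∞ = Dose_iv / CL
        = 500 / 6.87 = 72.7802 mg/L·h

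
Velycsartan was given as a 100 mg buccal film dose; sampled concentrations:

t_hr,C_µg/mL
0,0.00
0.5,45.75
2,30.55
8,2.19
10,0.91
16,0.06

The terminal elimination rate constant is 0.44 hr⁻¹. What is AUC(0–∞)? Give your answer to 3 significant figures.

Trapezoidal AUC_0→16:
  [0→0.5]: (0.00+45.75)/2 × 0.5 = 11.4375
  [0.5→2]: (45.75+30.55)/2 × 1.5 = 57.225
  [2→8]: (30.55+2.19)/2 × 6 = 98.22
  [8→10]: (2.19+0.91)/2 × 2 = 3.1
  [10→16]: (0.91+0.06)/2 × 6 = 2.91
  Sum = 172.8925 µg/mL·hr
Extrapolated tail: C_last / k_e = 0.06 / 0.44 = 0.136
AUC_0→∞ = 172.8925 + 0.136 = 173.0285 µg/mL·hr

AUC = 173 µg/mL·hr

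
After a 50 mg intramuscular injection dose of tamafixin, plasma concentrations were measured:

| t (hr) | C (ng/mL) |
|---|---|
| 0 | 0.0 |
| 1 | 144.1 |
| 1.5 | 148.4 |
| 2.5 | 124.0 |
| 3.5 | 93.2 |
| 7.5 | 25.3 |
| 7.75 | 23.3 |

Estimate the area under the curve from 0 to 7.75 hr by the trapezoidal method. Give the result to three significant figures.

Trapezoidal AUC_0→7.75:
  [0→1]: (0.0+144.1)/2 × 1 = 72.05
  [1→1.5]: (144.1+148.4)/2 × 0.5 = 73.125
  [1.5→2.5]: (148.4+124.0)/2 × 1 = 136.2
  [2.5→3.5]: (124.0+93.2)/2 × 1 = 108.6
  [3.5→7.5]: (93.2+25.3)/2 × 4 = 237.0
  [7.5→7.75]: (25.3+23.3)/2 × 0.25 = 6.075
  Sum = 633.05 ng/mL·hr

AUC = 633 ng/mL·hr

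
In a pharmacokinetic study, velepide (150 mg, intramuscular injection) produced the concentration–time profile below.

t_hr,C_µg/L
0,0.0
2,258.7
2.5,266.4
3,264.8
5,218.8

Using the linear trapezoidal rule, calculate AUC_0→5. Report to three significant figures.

AUC = 1010 µg/L·hr

Trapezoidal AUC_0→5:
  [0→2]: (0.0+258.7)/2 × 2 = 258.7
  [2→2.5]: (258.7+266.4)/2 × 0.5 = 131.275
  [2.5→3]: (266.4+264.8)/2 × 0.5 = 132.8
  [3→5]: (264.8+218.8)/2 × 2 = 483.6
  Sum = 1006.375 µg/L·hr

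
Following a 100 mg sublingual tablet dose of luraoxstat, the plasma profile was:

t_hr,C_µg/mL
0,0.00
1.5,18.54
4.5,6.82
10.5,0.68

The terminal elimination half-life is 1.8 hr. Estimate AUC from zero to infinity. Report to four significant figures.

Trapezoidal AUC_0→10.5:
  [0→1.5]: (0.00+18.54)/2 × 1.5 = 13.905
  [1.5→4.5]: (18.54+6.82)/2 × 3 = 38.04
  [4.5→10.5]: (6.82+0.68)/2 × 6 = 22.5
  Sum = 74.445 µg/mL·hr
k_e = ln2 / t½ = 0.693147 / 1.8 = 0.3851 hr^-1
Extrapolated tail: C_last / k_e = 0.68 / 0.3851 = 1.766
AUC_0→∞ = 74.445 + 1.766 = 76.211 µg/mL·hr

AUC = 76.21 µg/mL·hr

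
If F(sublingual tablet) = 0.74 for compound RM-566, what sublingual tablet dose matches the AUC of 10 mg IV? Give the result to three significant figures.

For equal systemic exposure: F × D_ev = D_iv
D_ev = D_iv / F = 10 / 0.74 = 13.5135 mg

D_sublingual = 13.5 mg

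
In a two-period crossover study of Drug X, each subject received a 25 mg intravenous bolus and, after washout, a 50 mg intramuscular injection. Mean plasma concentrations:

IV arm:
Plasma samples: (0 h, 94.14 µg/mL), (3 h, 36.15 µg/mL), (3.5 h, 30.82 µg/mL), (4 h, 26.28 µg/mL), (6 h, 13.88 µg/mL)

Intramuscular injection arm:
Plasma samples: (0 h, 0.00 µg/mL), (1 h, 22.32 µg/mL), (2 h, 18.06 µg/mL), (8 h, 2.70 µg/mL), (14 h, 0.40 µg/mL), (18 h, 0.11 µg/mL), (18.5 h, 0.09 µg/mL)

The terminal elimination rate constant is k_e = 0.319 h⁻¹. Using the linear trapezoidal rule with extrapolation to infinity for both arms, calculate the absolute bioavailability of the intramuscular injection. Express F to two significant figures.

F = 0.17

Trapezoidal AUC_0→6 (IV):
  [0→3]: (94.14+36.15)/2 × 3 = 195.435
  [3→3.5]: (36.15+30.82)/2 × 0.5 = 16.7425
  [3.5→4]: (30.82+26.28)/2 × 0.5 = 14.275
  [4→6]: (26.28+13.88)/2 × 2 = 40.16
  Sum = 266.6125 µg/mL·h
IV tail: 13.88/0.319 = 43.511; AUC_iv,0→∞ = 266.6125 + 43.511 = 310.1235 µg/mL·h
Trapezoidal AUC_0→18.5 (intramuscular injection):
  [0→1]: (0.00+22.32)/2 × 1 = 11.16
  [1→2]: (22.32+18.06)/2 × 1 = 20.19
  [2→8]: (18.06+2.70)/2 × 6 = 62.28
  [8→14]: (2.70+0.40)/2 × 6 = 9.3
  [14→18]: (0.40+0.11)/2 × 4 = 1.02
  [18→18.5]: (0.11+0.09)/2 × 0.5 = 0.05
  Sum = 104.0 µg/mL·h
intramuscular injection tail: 0.09/0.319 = 0.282; AUC_ev,0→∞ = 104.0 + 0.282 = 104.282 µg/mL·h
F = (AUC_ev/D_ev)/(AUC_iv/D_iv) = (104.282/50)/(310.1235/25) = 2.08564/12.40494 = 0.1681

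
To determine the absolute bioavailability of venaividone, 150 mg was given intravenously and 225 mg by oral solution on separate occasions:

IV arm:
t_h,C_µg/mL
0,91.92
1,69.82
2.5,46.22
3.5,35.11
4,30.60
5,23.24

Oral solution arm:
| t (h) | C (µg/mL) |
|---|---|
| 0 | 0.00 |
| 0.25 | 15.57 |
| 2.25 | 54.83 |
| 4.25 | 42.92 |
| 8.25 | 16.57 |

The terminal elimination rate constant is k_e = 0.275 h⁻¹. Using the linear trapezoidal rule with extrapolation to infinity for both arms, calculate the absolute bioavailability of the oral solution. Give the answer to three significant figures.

Trapezoidal AUC_0→5 (IV):
  [0→1]: (91.92+69.82)/2 × 1 = 80.87
  [1→2.5]: (69.82+46.22)/2 × 1.5 = 87.03
  [2.5→3.5]: (46.22+35.11)/2 × 1 = 40.665
  [3.5→4]: (35.11+30.60)/2 × 0.5 = 16.4275
  [4→5]: (30.60+23.24)/2 × 1 = 26.92
  Sum = 251.9125 µg/mL·h
IV tail: 23.24/0.275 = 84.509; AUC_iv,0→∞ = 251.9125 + 84.509 = 336.4215 µg/mL·h
Trapezoidal AUC_0→8.25 (oral solution):
  [0→0.25]: (0.00+15.57)/2 × 0.25 = 1.94625
  [0.25→2.25]: (15.57+54.83)/2 × 2 = 70.4
  [2.25→4.25]: (54.83+42.92)/2 × 2 = 97.75
  [4.25→8.25]: (42.92+16.57)/2 × 4 = 118.98
  Sum = 289.07625 µg/mL·h
oral solution tail: 16.57/0.275 = 60.255; AUC_ev,0→∞ = 289.07625 + 60.255 = 349.33125 µg/mL·h
F = (AUC_ev/D_ev)/(AUC_iv/D_iv) = (349.33125/225)/(336.4215/150) = 1.55258/2.24281 = 0.6922

F = 0.692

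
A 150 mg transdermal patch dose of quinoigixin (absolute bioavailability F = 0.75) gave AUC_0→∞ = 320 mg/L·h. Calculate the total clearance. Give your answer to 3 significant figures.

CL = F × Dose / AUC_0→∞
   = 0.75 × 150 / 320 = 0.3515625 L/h

CL = 0.352 L/h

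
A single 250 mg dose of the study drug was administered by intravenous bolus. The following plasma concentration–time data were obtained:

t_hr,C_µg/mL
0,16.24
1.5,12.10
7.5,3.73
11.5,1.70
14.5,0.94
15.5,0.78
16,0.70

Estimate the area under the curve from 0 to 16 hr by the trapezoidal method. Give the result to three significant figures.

AUC = 84.8 µg/mL·hr

Trapezoidal AUC_0→16:
  [0→1.5]: (16.24+12.10)/2 × 1.5 = 21.255
  [1.5→7.5]: (12.10+3.73)/2 × 6 = 47.49
  [7.5→11.5]: (3.73+1.70)/2 × 4 = 10.86
  [11.5→14.5]: (1.70+0.94)/2 × 3 = 3.96
  [14.5→15.5]: (0.94+0.78)/2 × 1 = 0.86
  [15.5→16]: (0.78+0.70)/2 × 0.5 = 0.37
  Sum = 84.795 µg/mL·hr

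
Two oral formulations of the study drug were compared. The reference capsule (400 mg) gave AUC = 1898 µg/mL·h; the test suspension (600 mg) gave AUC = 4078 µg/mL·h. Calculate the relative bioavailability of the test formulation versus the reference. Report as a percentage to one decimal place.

F_rel = 143.2%

F_rel = (AUC_test/D_test) / (AUC_ref/D_ref)
      = (4078/600) / (1898/400)
      = 6.79667 / 4.745 = 1.4324 = 143.24%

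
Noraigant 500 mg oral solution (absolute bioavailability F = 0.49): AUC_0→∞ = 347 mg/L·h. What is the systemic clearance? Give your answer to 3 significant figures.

CL = 0.706 L/h

CL = F × Dose / AUC_0→∞
   = 0.49 × 500 / 347 = 0.706052 L/h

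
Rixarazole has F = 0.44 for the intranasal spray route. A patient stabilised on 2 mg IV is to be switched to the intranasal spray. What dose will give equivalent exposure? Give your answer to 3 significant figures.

For equal systemic exposure: F × D_ev = D_iv
D_ev = D_iv / F = 2 / 0.44 = 4.54545 mg

D_intranasal = 4.55 mg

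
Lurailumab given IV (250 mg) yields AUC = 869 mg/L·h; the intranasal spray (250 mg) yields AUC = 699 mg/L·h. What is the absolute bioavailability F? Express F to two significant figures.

F = 0.80

F = (AUC_ev / D_ev) / (AUC_iv / D_iv)
  = (699/250) / (869/250)
  = 2.796 / 3.476 = 0.8044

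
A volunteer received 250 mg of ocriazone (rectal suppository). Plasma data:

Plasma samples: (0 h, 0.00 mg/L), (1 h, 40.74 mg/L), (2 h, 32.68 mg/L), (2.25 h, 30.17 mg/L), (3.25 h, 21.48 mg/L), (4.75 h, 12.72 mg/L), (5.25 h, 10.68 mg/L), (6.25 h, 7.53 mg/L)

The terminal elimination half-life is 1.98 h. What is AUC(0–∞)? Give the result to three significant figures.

Trapezoidal AUC_0→6.25:
  [0→1]: (0.00+40.74)/2 × 1 = 20.37
  [1→2]: (40.74+32.68)/2 × 1 = 36.71
  [2→2.25]: (32.68+30.17)/2 × 0.25 = 7.85625
  [2.25→3.25]: (30.17+21.48)/2 × 1 = 25.825
  [3.25→4.75]: (21.48+12.72)/2 × 1.5 = 25.65
  [4.75→5.25]: (12.72+10.68)/2 × 0.5 = 5.85
  [5.25→6.25]: (10.68+7.53)/2 × 1 = 9.105
  Sum = 131.36625 mg/L·h
k_e = ln2 / t½ = 0.693147 / 1.98 = 0.3501 h^-1
Extrapolated tail: C_last / k_e = 7.53 / 0.3501 = 21.508
AUC_0→∞ = 131.36625 + 21.508 = 152.87425 mg/L·h

AUC = 153 mg/L·h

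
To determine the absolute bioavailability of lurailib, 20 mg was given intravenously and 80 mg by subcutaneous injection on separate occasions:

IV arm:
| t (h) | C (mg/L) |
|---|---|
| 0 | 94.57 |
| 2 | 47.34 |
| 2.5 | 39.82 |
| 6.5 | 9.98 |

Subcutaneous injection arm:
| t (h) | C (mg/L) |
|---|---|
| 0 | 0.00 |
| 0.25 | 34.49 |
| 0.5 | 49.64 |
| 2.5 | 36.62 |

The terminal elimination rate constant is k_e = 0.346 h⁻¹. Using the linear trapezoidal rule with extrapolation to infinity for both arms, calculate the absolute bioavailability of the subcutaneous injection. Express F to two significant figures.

F = 0.18

Trapezoidal AUC_0→6.5 (IV):
  [0→2]: (94.57+47.34)/2 × 2 = 141.91
  [2→2.5]: (47.34+39.82)/2 × 0.5 = 21.79
  [2.5→6.5]: (39.82+9.98)/2 × 4 = 99.6
  Sum = 263.3 mg/L·h
IV tail: 9.98/0.346 = 28.844; AUC_iv,0→∞ = 263.3 + 28.844 = 292.144 mg/L·h
Trapezoidal AUC_0→2.5 (subcutaneous injection):
  [0→0.25]: (0.00+34.49)/2 × 0.25 = 4.31125
  [0.25→0.5]: (34.49+49.64)/2 × 0.25 = 10.51625
  [0.5→2.5]: (49.64+36.62)/2 × 2 = 86.26
  Sum = 101.0875 mg/L·h
subcutaneous injection tail: 36.62/0.346 = 105.838; AUC_ev,0→∞ = 101.0875 + 105.838 = 206.9255 mg/L·h
F = (AUC_ev/D_ev)/(AUC_iv/D_iv) = (206.9255/80)/(292.144/20) = 2.58657/14.6072 = 0.1771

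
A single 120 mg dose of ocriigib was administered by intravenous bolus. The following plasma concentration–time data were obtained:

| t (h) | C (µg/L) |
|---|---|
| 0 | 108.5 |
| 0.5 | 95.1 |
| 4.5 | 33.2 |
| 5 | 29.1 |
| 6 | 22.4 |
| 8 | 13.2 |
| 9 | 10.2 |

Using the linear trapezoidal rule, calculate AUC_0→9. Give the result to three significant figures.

AUC = 396 µg/L·h

Trapezoidal AUC_0→9:
  [0→0.5]: (108.5+95.1)/2 × 0.5 = 50.9
  [0.5→4.5]: (95.1+33.2)/2 × 4 = 256.6
  [4.5→5]: (33.2+29.1)/2 × 0.5 = 15.575
  [5→6]: (29.1+22.4)/2 × 1 = 25.75
  [6→8]: (22.4+13.2)/2 × 2 = 35.6
  [8→9]: (13.2+10.2)/2 × 1 = 11.7
  Sum = 396.125 µg/L·h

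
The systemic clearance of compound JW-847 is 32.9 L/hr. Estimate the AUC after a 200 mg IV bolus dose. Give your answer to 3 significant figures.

AUC_0→∞ = Dose_iv / CL
        = 200 / 32.9 = 6.07903 mg/L·hr

AUC = 6.08 mg/L·hr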